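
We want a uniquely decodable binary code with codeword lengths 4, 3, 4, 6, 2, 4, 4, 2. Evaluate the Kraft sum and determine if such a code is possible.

With common denominator 2^6 = 64: Σ 2^(−ℓᵢ) = 4/64 + 8/64 + 4/64 + 1/64 + 16/64 + 4/64 + 4/64 + 16/64 = 57/64 = 0.890625.
Kraft's inequality requires Σ ≤ 1; here Σ = 0.890625 ≤ 1, so such a prefix code exists.

0.890625; yes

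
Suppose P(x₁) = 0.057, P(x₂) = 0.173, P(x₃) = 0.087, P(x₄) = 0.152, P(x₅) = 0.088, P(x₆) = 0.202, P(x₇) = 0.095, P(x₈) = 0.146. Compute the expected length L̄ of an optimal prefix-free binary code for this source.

Repeatedly combine the two least-probable nodes; the expected code length is the sum of the merged weights.
merge 57/1000 + 87/1000 → 18/125
merge 11/125 + 19/200 → 183/1000
merge 18/125 + 73/500 → 29/100
merge 19/125 + 173/1000 → 13/40
merge 183/1000 + 101/500 → 77/200
merge 29/100 + 13/40 → 123/200
merge 77/200 + 123/200 → 1
L = 18/125 + 183/1000 + 29/100 + 13/40 + 77/200 + 123/200 + 1 = 1471/500 = 2.942 bits/symbol.

2.942 bits/symbol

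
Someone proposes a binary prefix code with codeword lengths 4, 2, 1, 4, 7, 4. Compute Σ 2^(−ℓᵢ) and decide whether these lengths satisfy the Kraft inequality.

With common denominator 2^7 = 128: Σ 2^(−ℓᵢ) = 8/128 + 32/128 + 64/128 + 8/128 + 1/128 + 8/128 = 121/128 = 0.9453125.
Kraft's inequality requires Σ ≤ 1; here Σ = 0.9453125 ≤ 1, so such a prefix code exists.

0.9453125; yes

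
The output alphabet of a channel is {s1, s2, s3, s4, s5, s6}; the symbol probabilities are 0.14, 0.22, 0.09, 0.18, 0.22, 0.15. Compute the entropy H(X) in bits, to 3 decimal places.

2.527 bits

H = −Σ pᵢ log₂ pᵢ.
−0.14·log₂(0.14) = 0.3971
−0.22·log₂(0.22) = 0.4806
−0.09·log₂(0.09) = 0.3127
−0.18·log₂(0.18) = 0.4453
−0.22·log₂(0.22) = 0.4806
−0.15·log₂(0.15) = 0.4105
Sum ≈ 2.5268 → 2.527 bits.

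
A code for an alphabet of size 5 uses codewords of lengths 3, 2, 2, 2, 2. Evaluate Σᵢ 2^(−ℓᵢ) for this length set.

1.125

With common denominator 2^3 = 8: Σ 2^(−ℓᵢ) = 1/8 + 2/8 + 2/8 + 2/8 + 2/8 = 9/8 = 1.125.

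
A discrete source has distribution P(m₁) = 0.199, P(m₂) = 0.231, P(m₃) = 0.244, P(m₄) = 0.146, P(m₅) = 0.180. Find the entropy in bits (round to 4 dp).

2.2990 bits

H = −Σ pᵢ log₂ pᵢ.
−0.199·log₂(0.199) = 0.4635
−0.231·log₂(0.231) = 0.4883
−0.244·log₂(0.244) = 0.4966
−0.146·log₂(0.146) = 0.4053
−0.180·log₂(0.180) = 0.4453
Sum ≈ 2.2990 → 2.2990 bits.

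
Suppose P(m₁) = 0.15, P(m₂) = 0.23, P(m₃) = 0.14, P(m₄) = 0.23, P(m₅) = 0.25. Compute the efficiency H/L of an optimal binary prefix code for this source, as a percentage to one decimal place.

Entropy H = −Σ p log₂ p ≈ 2.2830 bits.
Huffman merges: 7/50+3/20→29/100; 23/100+23/100→23/50; 1/4+29/100→27/50; 23/50+27/50→1. L = 229/100 ≈ 2.2900.
Efficiency = H/L = 2.2830/2.2900 = 99.7%.

99.7%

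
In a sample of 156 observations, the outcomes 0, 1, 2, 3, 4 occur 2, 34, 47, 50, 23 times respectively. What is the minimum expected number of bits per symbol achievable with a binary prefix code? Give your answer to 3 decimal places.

2.160 bits/symbol

Probabilities are the counts divided by 156.
Repeatedly combine the two least-probable nodes; the expected code length is the sum of the merged weights.
merge 1/78 + 23/156 → 25/156
merge 25/156 + 17/78 → 59/156
merge 47/156 + 25/78 → 97/156
merge 59/156 + 97/156 → 1
L = 25/156 + 59/156 + 97/156 + 1 = 337/156 ≈ 2.160 bits/symbol.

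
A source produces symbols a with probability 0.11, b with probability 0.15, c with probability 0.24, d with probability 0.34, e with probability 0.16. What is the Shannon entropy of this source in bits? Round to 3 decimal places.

H = −Σ pᵢ log₂ pᵢ.
−0.11·log₂(0.11) = 0.3503
−0.15·log₂(0.15) = 0.4105
−0.24·log₂(0.24) = 0.4941
−0.34·log₂(0.34) = 0.5292
−0.16·log₂(0.16) = 0.4230
Sum ≈ 2.2072 → 2.207 bits.

2.207 bits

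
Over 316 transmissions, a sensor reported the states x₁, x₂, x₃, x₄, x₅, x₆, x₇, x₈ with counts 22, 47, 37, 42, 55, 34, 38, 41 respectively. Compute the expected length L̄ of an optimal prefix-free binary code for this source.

3 bits/symbol

Probabilities are the counts divided by 316.
Repeatedly combine the two least-probable nodes; the expected code length is the sum of the merged weights.
merge 11/158 + 17/158 → 14/79
merge 37/316 + 19/158 → 75/316
merge 41/316 + 21/158 → 83/316
merge 47/316 + 55/316 → 51/158
merge 14/79 + 75/316 → 131/316
merge 83/316 + 51/158 → 185/316
merge 131/316 + 185/316 → 1
L = 14/79 + 75/316 + 83/316 + 51/158 + 131/316 + 185/316 + 1 = 3 bits/symbol.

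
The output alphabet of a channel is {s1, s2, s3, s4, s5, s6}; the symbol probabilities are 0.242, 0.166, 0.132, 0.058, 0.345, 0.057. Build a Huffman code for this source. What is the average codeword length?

Repeatedly combine the two least-probable nodes; the expected code length is the sum of the merged weights.
merge 57/1000 + 29/500 → 23/200
merge 23/200 + 33/250 → 247/1000
merge 83/500 + 121/500 → 51/125
merge 247/1000 + 69/200 → 74/125
merge 51/125 + 74/125 → 1
L = 23/200 + 247/1000 + 51/125 + 74/125 + 1 = 1181/500 = 2.362 bits/symbol.

2.362 bits/symbol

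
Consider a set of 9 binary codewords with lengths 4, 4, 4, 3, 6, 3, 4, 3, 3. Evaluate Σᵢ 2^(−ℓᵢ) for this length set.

0.765625

With common denominator 2^6 = 64: Σ 2^(−ℓᵢ) = 4/64 + 4/64 + 4/64 + 8/64 + 1/64 + 8/64 + 4/64 + 8/64 + 8/64 = 49/64 = 0.765625.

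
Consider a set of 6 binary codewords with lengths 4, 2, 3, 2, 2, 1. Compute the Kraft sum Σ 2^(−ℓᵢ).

With common denominator 2^4 = 16: Σ 2^(−ℓᵢ) = 1/16 + 4/16 + 2/16 + 4/16 + 4/16 + 8/16 = 23/16 = 1.4375.

1.4375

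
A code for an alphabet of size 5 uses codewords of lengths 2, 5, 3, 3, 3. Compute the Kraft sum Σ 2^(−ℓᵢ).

0.65625

With common denominator 2^5 = 32: Σ 2^(−ℓᵢ) = 8/32 + 1/32 + 4/32 + 4/32 + 4/32 = 21/32 = 0.65625.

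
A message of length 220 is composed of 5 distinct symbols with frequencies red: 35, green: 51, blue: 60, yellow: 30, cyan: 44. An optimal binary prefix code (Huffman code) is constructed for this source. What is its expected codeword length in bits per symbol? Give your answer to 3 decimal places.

2.295 bits/symbol

Probabilities are the counts divided by 220.
Repeatedly combine the two least-probable nodes; the expected code length is the sum of the merged weights.
merge 3/22 + 7/44 → 13/44
merge 1/5 + 51/220 → 19/44
merge 3/11 + 13/44 → 25/44
merge 19/44 + 25/44 → 1
L = 13/44 + 19/44 + 25/44 + 1 = 101/44 ≈ 2.295 bits/symbol.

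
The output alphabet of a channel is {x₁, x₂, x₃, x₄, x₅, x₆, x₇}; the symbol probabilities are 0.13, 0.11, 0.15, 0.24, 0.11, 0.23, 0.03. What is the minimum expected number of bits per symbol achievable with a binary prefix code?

2.67 bits/symbol

Repeatedly combine the two least-probable nodes; the expected code length is the sum of the merged weights.
merge 3/100 + 11/100 → 7/50
merge 11/100 + 13/100 → 6/25
merge 7/50 + 3/20 → 29/100
merge 23/100 + 6/25 → 47/100
merge 6/25 + 29/100 → 53/100
merge 47/100 + 53/100 → 1
L = 7/50 + 6/25 + 29/100 + 47/100 + 53/100 + 1 = 267/100 = 2.67 bits/symbol.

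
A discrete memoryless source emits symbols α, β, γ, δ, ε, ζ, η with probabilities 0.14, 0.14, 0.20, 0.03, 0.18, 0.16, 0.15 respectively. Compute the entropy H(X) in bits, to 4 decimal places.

2.6892 bits

H = −Σ pᵢ log₂ pᵢ.
−0.14·log₂(0.14) = 0.3971
−0.14·log₂(0.14) = 0.3971
−0.20·log₂(0.20) = 0.4644
−0.03·log₂(0.03) = 0.1518
−0.18·log₂(0.18) = 0.4453
−0.16·log₂(0.16) = 0.4230
−0.15·log₂(0.15) = 0.4105
Sum ≈ 2.6892 → 2.6892 bits.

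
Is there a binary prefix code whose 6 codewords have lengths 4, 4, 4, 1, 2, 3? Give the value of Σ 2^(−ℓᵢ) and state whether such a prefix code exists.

With common denominator 2^4 = 16: Σ 2^(−ℓᵢ) = 1/16 + 1/16 + 1/16 + 8/16 + 4/16 + 2/16 = 17/16 = 1.0625.
Kraft's inequality requires Σ ≤ 1; here Σ = 1.0625 > 1, so no such prefix code exists.

1.0625; no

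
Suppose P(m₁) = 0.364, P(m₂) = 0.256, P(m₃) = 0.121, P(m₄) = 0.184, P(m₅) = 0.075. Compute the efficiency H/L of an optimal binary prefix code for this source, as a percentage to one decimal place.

Entropy H = −Σ p log₂ p ≈ 2.1323 bits.
Huffman merges: 3/40+121/1000→49/250; 23/125+49/250→19/50; 32/125+91/250→31/50; 19/50+31/50→1. L = 549/250 ≈ 2.1960.
Efficiency = H/L = 2.1323/2.1960 = 97.1%.

97.1%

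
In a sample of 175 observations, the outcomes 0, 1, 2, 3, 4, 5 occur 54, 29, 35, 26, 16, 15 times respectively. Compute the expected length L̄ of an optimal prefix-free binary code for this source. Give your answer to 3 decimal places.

2.491 bits/symbol

Probabilities are the counts divided by 175.
Repeatedly combine the two least-probable nodes; the expected code length is the sum of the merged weights.
merge 3/35 + 16/175 → 31/175
merge 26/175 + 29/175 → 11/35
merge 31/175 + 1/5 → 66/175
merge 54/175 + 11/35 → 109/175
merge 66/175 + 109/175 → 1
L = 31/175 + 11/35 + 66/175 + 109/175 + 1 = 436/175 ≈ 2.491 bits/symbol.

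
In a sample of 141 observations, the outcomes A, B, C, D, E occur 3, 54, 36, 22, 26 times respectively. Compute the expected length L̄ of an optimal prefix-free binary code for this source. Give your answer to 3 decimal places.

Probabilities are the counts divided by 141.
Repeatedly combine the two least-probable nodes; the expected code length is the sum of the merged weights.
merge 1/47 + 22/141 → 25/141
merge 25/141 + 26/141 → 17/47
merge 12/47 + 17/47 → 29/47
merge 18/47 + 29/47 → 1
L = 25/141 + 17/47 + 29/47 + 1 = 304/141 ≈ 2.156 bits/symbol.

2.156 bits/symbol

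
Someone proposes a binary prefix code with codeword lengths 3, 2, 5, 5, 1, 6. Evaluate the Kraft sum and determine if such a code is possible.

0.953125; yes

With common denominator 2^6 = 64: Σ 2^(−ℓᵢ) = 8/64 + 16/64 + 2/64 + 2/64 + 32/64 + 1/64 = 61/64 = 0.953125.
Kraft's inequality requires Σ ≤ 1; here Σ = 0.953125 ≤ 1, so such a prefix code exists.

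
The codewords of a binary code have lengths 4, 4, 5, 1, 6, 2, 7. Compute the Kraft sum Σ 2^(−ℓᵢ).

0.9296875

With common denominator 2^7 = 128: Σ 2^(−ℓᵢ) = 8/128 + 8/128 + 4/128 + 64/128 + 2/128 + 32/128 + 1/128 = 119/128 = 0.9296875.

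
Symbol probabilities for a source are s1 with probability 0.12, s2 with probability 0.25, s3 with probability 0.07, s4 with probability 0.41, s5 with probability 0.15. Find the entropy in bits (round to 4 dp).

H = −Σ pᵢ log₂ pᵢ.
−0.12·log₂(0.12) = 0.3671
−0.25·log₂(0.25) = 0.5000
−0.07·log₂(0.07) = 0.2686
−0.41·log₂(0.41) = 0.5274
−0.15·log₂(0.15) = 0.4105
Sum ≈ 2.0736 → 2.0736 bits.

2.0736 bits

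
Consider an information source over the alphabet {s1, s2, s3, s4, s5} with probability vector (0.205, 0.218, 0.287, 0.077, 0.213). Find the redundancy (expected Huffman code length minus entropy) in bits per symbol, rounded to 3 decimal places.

0.057 bits

Entropy H = −Σ p log₂ p ≈ 2.2247 bits.
Huffman merges: 77/1000+41/200→141/500; 213/1000+109/500→431/1000; 141/500+287/1000→569/1000; 431/1000+569/1000→1. L = 1141/500 ≈ 2.2820.
L − H = 2.2820 − 2.2247 = 0.057 bits.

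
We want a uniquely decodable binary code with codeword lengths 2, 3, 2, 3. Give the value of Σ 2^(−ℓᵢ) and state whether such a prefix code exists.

With common denominator 2^3 = 8: Σ 2^(−ℓᵢ) = 2/8 + 1/8 + 2/8 + 1/8 = 6/8 = 0.75.
Kraft's inequality requires Σ ≤ 1; here Σ = 0.75 ≤ 1, so such a prefix code exists.

0.75; yes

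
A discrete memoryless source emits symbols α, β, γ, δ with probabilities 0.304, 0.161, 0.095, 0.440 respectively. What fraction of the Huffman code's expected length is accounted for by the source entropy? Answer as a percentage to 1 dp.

Entropy H = −Σ p log₂ p ≈ 1.7902 bits.
Huffman merges: 19/200+161/1000→32/125; 32/125+38/125→14/25; 11/25+14/25→1. L = 227/125 ≈ 1.8160.
Efficiency = H/L = 1.7902/1.8160 = 98.6%.

98.6%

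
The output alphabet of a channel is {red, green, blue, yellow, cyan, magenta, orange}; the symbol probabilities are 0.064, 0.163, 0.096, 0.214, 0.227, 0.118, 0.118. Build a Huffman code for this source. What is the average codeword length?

2.719 bits/symbol

Repeatedly combine the two least-probable nodes; the expected code length is the sum of the merged weights.
merge 8/125 + 12/125 → 4/25
merge 59/500 + 59/500 → 59/250
merge 4/25 + 163/1000 → 323/1000
merge 107/500 + 227/1000 → 441/1000
merge 59/250 + 323/1000 → 559/1000
merge 441/1000 + 559/1000 → 1
L = 4/25 + 59/250 + 323/1000 + 441/1000 + 559/1000 + 1 = 2719/1000 = 2.719 bits/symbol.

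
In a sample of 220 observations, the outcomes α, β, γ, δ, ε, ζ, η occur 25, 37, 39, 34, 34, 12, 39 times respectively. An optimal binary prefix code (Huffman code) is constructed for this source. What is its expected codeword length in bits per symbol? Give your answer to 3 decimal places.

Probabilities are the counts divided by 220.
Repeatedly combine the two least-probable nodes; the expected code length is the sum of the merged weights.
merge 3/55 + 5/44 → 37/220
merge 17/110 + 17/110 → 17/55
merge 37/220 + 37/220 → 37/110
merge 39/220 + 39/220 → 39/110
merge 17/55 + 37/110 → 71/110
merge 39/110 + 71/110 → 1
L = 37/220 + 17/55 + 37/110 + 39/110 + 71/110 + 1 = 619/220 ≈ 2.814 bits/symbol.

2.814 bits/symbol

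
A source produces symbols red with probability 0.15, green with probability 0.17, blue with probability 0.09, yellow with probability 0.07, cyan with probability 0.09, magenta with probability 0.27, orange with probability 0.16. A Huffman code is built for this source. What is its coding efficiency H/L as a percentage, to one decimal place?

98.2%

Entropy H = −Σ p log₂ p ≈ 2.6720 bits.
Huffman merges: 7/100+9/100→4/25; 9/100+3/20→6/25; 4/25+4/25→8/25; 17/100+6/25→41/100; 27/100+8/25→59/100; 41/100+59/100→1. L = 68/25 ≈ 2.7200.
Efficiency = H/L = 2.6720/2.7200 = 98.2%.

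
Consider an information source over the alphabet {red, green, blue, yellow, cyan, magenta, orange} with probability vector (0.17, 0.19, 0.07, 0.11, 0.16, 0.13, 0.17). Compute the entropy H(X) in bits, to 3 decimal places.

2.749 bits

H = −Σ pᵢ log₂ pᵢ.
−0.17·log₂(0.17) = 0.4346
−0.19·log₂(0.19) = 0.4552
−0.07·log₂(0.07) = 0.2686
−0.11·log₂(0.11) = 0.3503
−0.16·log₂(0.16) = 0.4230
−0.13·log₂(0.13) = 0.3826
−0.17·log₂(0.17) = 0.4346
Sum ≈ 2.7489 → 2.749 bits.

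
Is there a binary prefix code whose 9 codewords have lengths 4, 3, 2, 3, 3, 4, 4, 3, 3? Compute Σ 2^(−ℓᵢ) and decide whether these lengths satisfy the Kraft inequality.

With common denominator 2^4 = 16: Σ 2^(−ℓᵢ) = 1/16 + 2/16 + 4/16 + 2/16 + 2/16 + 1/16 + 1/16 + 2/16 + 2/16 = 17/16 = 1.0625.
Kraft's inequality requires Σ ≤ 1; here Σ = 1.0625 > 1, so no such prefix code exists.

1.0625; no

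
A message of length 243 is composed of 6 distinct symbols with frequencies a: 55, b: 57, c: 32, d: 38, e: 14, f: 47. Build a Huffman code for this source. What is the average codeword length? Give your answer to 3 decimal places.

Probabilities are the counts divided by 243.
Repeatedly combine the two least-probable nodes; the expected code length is the sum of the merged weights.
merge 14/243 + 32/243 → 46/243
merge 38/243 + 46/243 → 28/81
merge 47/243 + 55/243 → 34/81
merge 19/81 + 28/81 → 47/81
merge 34/81 + 47/81 → 1
L = 46/243 + 28/81 + 34/81 + 47/81 + 1 = 616/243 ≈ 2.535 bits/symbol.

2.535 bits/symbol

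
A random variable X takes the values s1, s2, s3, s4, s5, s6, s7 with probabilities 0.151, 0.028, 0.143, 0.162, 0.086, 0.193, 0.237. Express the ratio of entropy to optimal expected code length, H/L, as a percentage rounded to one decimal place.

Entropy H = −Σ p log₂ p ≈ 2.6376 bits.
Huffman merges: 7/250+43/500→57/500; 57/500+143/1000→257/1000; 151/1000+81/500→313/1000; 193/1000+237/1000→43/100; 257/1000+313/1000→57/100; 43/100+57/100→1. L = 671/250 ≈ 2.6840.
Efficiency = H/L = 2.6376/2.6840 = 98.3%.

98.3%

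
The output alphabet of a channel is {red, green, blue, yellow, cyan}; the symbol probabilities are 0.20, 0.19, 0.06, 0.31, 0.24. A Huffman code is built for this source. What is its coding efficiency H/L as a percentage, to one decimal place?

Entropy H = −Σ p log₂ p ≈ 2.1811 bits.
Huffman merges: 3/50+19/100→1/4; 1/5+6/25→11/25; 1/4+31/100→14/25; 11/25+14/25→1. L = 9/4 ≈ 2.2500.
Efficiency = H/L = 2.1811/2.2500 = 96.9%.

96.9%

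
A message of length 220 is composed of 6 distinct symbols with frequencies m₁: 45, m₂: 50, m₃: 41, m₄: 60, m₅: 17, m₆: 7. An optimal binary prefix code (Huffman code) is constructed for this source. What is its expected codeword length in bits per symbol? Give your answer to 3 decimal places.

Probabilities are the counts divided by 220.
Repeatedly combine the two least-probable nodes; the expected code length is the sum of the merged weights.
merge 7/220 + 17/220 → 6/55
merge 6/55 + 41/220 → 13/44
merge 9/44 + 5/22 → 19/44
merge 3/11 + 13/44 → 25/44
merge 19/44 + 25/44 → 1
L = 6/55 + 13/44 + 19/44 + 25/44 + 1 = 529/220 ≈ 2.405 bits/symbol.

2.405 bits/symbol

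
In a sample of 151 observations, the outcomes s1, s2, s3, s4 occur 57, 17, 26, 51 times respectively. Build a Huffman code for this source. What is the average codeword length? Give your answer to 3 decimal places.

1.907 bits/symbol

Probabilities are the counts divided by 151.
Repeatedly combine the two least-probable nodes; the expected code length is the sum of the merged weights.
merge 17/151 + 26/151 → 43/151
merge 43/151 + 51/151 → 94/151
merge 57/151 + 94/151 → 1
L = 43/151 + 94/151 + 1 = 288/151 ≈ 1.907 bits/symbol.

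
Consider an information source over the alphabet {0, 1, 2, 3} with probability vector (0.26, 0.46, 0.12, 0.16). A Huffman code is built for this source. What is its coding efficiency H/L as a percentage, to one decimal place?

Entropy H = −Σ p log₂ p ≈ 1.8107 bits.
Huffman merges: 3/25+4/25→7/25; 13/50+7/25→27/50; 23/50+27/50→1. L = 91/50 ≈ 1.8200.
Efficiency = H/L = 1.8107/1.8200 = 99.5%.

99.5%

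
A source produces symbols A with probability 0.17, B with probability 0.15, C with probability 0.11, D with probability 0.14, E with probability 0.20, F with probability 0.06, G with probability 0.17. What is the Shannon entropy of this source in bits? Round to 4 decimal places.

H = −Σ pᵢ log₂ pᵢ.
−0.17·log₂(0.17) = 0.4346
−0.15·log₂(0.15) = 0.4105
−0.11·log₂(0.11) = 0.3503
−0.14·log₂(0.14) = 0.3971
−0.20·log₂(0.20) = 0.4644
−0.06·log₂(0.06) = 0.2435
−0.17·log₂(0.17) = 0.4346
Sum ≈ 2.7350 → 2.7350 bits.

2.7350 bits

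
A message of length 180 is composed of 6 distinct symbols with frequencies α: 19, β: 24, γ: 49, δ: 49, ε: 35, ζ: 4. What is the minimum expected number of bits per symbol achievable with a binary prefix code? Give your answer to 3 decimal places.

Probabilities are the counts divided by 180.
Repeatedly combine the two least-probable nodes; the expected code length is the sum of the merged weights.
merge 1/45 + 19/180 → 23/180
merge 23/180 + 2/15 → 47/180
merge 7/36 + 47/180 → 41/90
merge 49/180 + 49/180 → 49/90
merge 41/90 + 49/90 → 1
L = 23/180 + 47/180 + 41/90 + 49/90 + 1 = 43/18 ≈ 2.389 bits/symbol.

2.389 bits/symbol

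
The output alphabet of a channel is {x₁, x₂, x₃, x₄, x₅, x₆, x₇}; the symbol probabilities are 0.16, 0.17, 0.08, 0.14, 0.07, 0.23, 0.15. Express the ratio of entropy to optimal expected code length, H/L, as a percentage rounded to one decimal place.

98.7%

Entropy H = −Σ p log₂ p ≈ 2.7130 bits.
Huffman merges: 7/100+2/25→3/20; 7/50+3/20→29/100; 3/20+4/25→31/100; 17/100+23/100→2/5; 29/100+31/100→3/5; 2/5+3/5→1. L = 11/4 ≈ 2.7500.
Efficiency = H/L = 2.7130/2.7500 = 98.7%.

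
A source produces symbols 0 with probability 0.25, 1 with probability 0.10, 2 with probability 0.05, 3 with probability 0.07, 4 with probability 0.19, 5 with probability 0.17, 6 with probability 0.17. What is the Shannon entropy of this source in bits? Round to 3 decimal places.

H = −Σ pᵢ log₂ pᵢ.
−0.25·log₂(0.25) = 0.5000
−0.10·log₂(0.10) = 0.3322
−0.05·log₂(0.05) = 0.2161
−0.07·log₂(0.07) = 0.2686
−0.19·log₂(0.19) = 0.4552
−0.17·log₂(0.17) = 0.4346
−0.17·log₂(0.17) = 0.4346
Sum ≈ 2.6412 → 2.641 bits.

2.641 bits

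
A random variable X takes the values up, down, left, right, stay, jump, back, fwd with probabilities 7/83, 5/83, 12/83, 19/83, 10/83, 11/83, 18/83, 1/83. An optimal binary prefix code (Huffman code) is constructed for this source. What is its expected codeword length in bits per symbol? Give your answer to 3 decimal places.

Repeatedly combine the two least-probable nodes; the expected code length is the sum of the merged weights.
merge 1/83 + 5/83 → 6/83
merge 6/83 + 7/83 → 13/83
merge 10/83 + 11/83 → 21/83
merge 12/83 + 13/83 → 25/83
merge 18/83 + 19/83 → 37/83
merge 21/83 + 25/83 → 46/83
merge 37/83 + 46/83 → 1
L = 6/83 + 13/83 + 21/83 + 25/83 + 37/83 + 46/83 + 1 = 231/83 ≈ 2.783 bits/symbol.

2.783 bits/symbol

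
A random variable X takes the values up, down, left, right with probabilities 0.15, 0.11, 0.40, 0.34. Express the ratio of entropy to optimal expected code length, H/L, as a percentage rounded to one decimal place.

Entropy H = −Σ p log₂ p ≈ 1.8188 bits.
Huffman merges: 11/100+3/20→13/50; 13/50+17/50→3/5; 2/5+3/5→1. L = 93/50 ≈ 1.8600.
Efficiency = H/L = 1.8188/1.8600 = 97.8%.

97.8%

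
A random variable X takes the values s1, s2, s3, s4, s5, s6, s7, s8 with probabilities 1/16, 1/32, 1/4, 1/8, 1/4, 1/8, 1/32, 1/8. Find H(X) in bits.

Each probability is a power of 1/2, so log₂(1/p) is an integer.
H = Σ p·log₂(1/p) = 1/16·4 + 1/32·5 + 1/4·2 + 1/8·3 + 1/4·2 + 1/8·3 + 1/32·5 + 1/8·3 = 2.6875 bits.

2.6875 bits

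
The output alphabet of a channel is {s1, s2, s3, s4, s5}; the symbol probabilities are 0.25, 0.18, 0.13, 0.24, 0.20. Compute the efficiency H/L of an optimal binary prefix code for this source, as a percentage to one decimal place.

Entropy H = −Σ p log₂ p ≈ 2.2865 bits.
Huffman merges: 13/100+9/50→31/100; 1/5+6/25→11/25; 1/4+31/100→14/25; 11/25+14/25→1. L = 231/100 ≈ 2.3100.
Efficiency = H/L = 2.2865/2.3100 = 99.0%.

99.0%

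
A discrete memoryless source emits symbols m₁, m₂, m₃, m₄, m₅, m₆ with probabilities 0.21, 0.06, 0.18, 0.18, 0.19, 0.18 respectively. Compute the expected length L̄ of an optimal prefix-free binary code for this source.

Repeatedly combine the two least-probable nodes; the expected code length is the sum of the merged weights.
merge 3/50 + 9/50 → 6/25
merge 9/50 + 9/50 → 9/25
merge 19/100 + 21/100 → 2/5
merge 6/25 + 9/25 → 3/5
merge 2/5 + 3/5 → 1
L = 6/25 + 9/25 + 2/5 + 3/5 + 1 = 13/5 = 2.6 bits/symbol.

2.6 bits/symbol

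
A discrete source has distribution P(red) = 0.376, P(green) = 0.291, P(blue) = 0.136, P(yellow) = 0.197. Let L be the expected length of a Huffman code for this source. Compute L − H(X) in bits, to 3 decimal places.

Entropy H = −Σ p log₂ p ≈ 1.9020 bits.
Huffman merges: 17/125+197/1000→333/1000; 291/1000+333/1000→78/125; 47/125+78/125→1. L = 1957/1000 ≈ 1.9570.
L − H = 1.9570 − 1.9020 = 0.055 bits.

0.055 bits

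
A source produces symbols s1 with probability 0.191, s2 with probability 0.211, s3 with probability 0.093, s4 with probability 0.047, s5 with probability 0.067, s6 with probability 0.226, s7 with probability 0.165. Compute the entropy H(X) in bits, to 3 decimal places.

2.631 bits

H = −Σ pᵢ log₂ pᵢ.
−0.191·log₂(0.191) = 0.4562
−0.211·log₂(0.211) = 0.4736
−0.093·log₂(0.093) = 0.3187
−0.047·log₂(0.047) = 0.2073
−0.067·log₂(0.067) = 0.2613
−0.226·log₂(0.226) = 0.4849
−0.165·log₂(0.165) = 0.4289
Sum ≈ 2.6309 → 2.631 bits.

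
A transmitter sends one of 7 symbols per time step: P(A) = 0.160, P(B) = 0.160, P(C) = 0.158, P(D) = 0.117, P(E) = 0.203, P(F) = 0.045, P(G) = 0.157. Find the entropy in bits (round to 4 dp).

2.7165 bits

H = −Σ pᵢ log₂ pᵢ.
−0.160·log₂(0.160) = 0.4230
−0.160·log₂(0.160) = 0.4230
−0.158·log₂(0.158) = 0.4206
−0.117·log₂(0.117) = 0.3622
−0.203·log₂(0.203) = 0.4670
−0.045·log₂(0.045) = 0.2013
−0.157·log₂(0.157) = 0.4194
Sum ≈ 2.7165 → 2.7165 bits.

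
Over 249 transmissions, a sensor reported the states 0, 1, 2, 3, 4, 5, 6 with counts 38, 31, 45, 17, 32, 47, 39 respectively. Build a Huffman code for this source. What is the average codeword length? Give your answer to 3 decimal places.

2.811 bits/symbol

Probabilities are the counts divided by 249.
Repeatedly combine the two least-probable nodes; the expected code length is the sum of the merged weights.
merge 17/249 + 31/249 → 16/83
merge 32/249 + 38/249 → 70/249
merge 13/83 + 15/83 → 28/83
merge 47/249 + 16/83 → 95/249
merge 70/249 + 28/83 → 154/249
merge 95/249 + 154/249 → 1
L = 16/83 + 70/249 + 28/83 + 95/249 + 154/249 + 1 = 700/249 ≈ 2.811 bits/symbol.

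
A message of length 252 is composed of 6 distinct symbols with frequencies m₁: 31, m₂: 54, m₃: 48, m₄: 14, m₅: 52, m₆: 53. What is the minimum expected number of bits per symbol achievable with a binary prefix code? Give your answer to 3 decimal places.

2.548 bits/symbol

Probabilities are the counts divided by 252.
Repeatedly combine the two least-probable nodes; the expected code length is the sum of the merged weights.
merge 1/18 + 31/252 → 5/28
merge 5/28 + 4/21 → 31/84
merge 13/63 + 53/252 → 5/12
merge 3/14 + 31/84 → 7/12
merge 5/12 + 7/12 → 1
L = 5/28 + 31/84 + 5/12 + 7/12 + 1 = 107/42 ≈ 2.548 bits/symbol.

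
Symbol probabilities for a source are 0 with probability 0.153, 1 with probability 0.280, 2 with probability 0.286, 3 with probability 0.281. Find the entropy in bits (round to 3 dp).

1.960 bits

H = −Σ pᵢ log₂ pᵢ.
−0.153·log₂(0.153) = 0.4144
−0.280·log₂(0.280) = 0.5142
−0.286·log₂(0.286) = 0.5165
−0.281·log₂(0.281) = 0.5146
Sum ≈ 1.9597 → 1.960 bits.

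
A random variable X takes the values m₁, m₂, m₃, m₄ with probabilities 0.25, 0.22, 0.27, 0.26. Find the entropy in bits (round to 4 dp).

1.9959 bits

H = −Σ pᵢ log₂ pᵢ.
−0.25·log₂(0.25) = 0.5000
−0.22·log₂(0.22) = 0.4806
−0.27·log₂(0.27) = 0.5100
−0.26·log₂(0.26) = 0.5053
Sum ≈ 1.9959 → 1.9959 bits.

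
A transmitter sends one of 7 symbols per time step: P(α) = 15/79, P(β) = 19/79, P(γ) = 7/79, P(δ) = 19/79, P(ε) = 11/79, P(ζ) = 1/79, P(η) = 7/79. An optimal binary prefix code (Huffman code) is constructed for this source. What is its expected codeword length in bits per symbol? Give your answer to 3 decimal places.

Repeatedly combine the two least-probable nodes; the expected code length is the sum of the merged weights.
merge 1/79 + 7/79 → 8/79
merge 7/79 + 8/79 → 15/79
merge 11/79 + 15/79 → 26/79
merge 15/79 + 19/79 → 34/79
merge 19/79 + 26/79 → 45/79
merge 34/79 + 45/79 → 1
L = 8/79 + 15/79 + 26/79 + 34/79 + 45/79 + 1 = 207/79 ≈ 2.620 bits/symbol.

2.620 bits/symbol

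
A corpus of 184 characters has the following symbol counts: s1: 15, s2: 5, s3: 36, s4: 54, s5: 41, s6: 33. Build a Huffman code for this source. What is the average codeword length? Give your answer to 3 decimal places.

Probabilities are the counts divided by 184.
Repeatedly combine the two least-probable nodes; the expected code length is the sum of the merged weights.
merge 5/184 + 15/184 → 5/46
merge 5/46 + 33/184 → 53/184
merge 9/46 + 41/184 → 77/184
merge 53/184 + 27/92 → 107/184
merge 77/184 + 107/184 → 1
L = 5/46 + 53/184 + 77/184 + 107/184 + 1 = 441/184 ≈ 2.397 bits/symbol.

2.397 bits/symbol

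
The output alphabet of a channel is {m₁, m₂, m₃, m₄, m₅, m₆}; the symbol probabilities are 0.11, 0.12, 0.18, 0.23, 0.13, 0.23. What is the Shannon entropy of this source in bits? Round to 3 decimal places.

2.521 bits

H = −Σ pᵢ log₂ pᵢ.
−0.11·log₂(0.11) = 0.3503
−0.12·log₂(0.12) = 0.3671
−0.18·log₂(0.18) = 0.4453
−0.23·log₂(0.23) = 0.4877
−0.13·log₂(0.13) = 0.3826
−0.23·log₂(0.23) = 0.4877
Sum ≈ 2.5206 → 2.521 bits.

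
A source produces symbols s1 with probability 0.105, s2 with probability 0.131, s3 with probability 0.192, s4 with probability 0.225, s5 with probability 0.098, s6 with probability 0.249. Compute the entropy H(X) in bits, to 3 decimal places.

H = −Σ pᵢ log₂ pᵢ.
−0.105·log₂(0.105) = 0.3414
−0.131·log₂(0.131) = 0.3841
−0.192·log₂(0.192) = 0.4571
−0.225·log₂(0.225) = 0.4842
−0.098·log₂(0.098) = 0.3284
−0.249·log₂(0.249) = 0.4994
Sum ≈ 2.4947 → 2.495 bits.

2.495 bits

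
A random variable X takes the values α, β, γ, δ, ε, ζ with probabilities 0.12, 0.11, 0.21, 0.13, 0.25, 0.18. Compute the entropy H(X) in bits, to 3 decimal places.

2.518 bits

H = −Σ pᵢ log₂ pᵢ.
−0.12·log₂(0.12) = 0.3671
−0.11·log₂(0.11) = 0.3503
−0.21·log₂(0.21) = 0.4728
−0.13·log₂(0.13) = 0.3826
−0.25·log₂(0.25) = 0.5000
−0.18·log₂(0.18) = 0.4453
Sum ≈ 2.5181 → 2.518 bits.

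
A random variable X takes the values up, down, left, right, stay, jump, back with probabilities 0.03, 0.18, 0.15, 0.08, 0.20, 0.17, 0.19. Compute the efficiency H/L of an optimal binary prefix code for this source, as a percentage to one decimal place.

Entropy H = −Σ p log₂ p ≈ 2.6533 bits.
Huffman merges: 3/100+2/25→11/100; 11/100+3/20→13/50; 17/100+9/50→7/20; 19/100+1/5→39/100; 13/50+7/20→61/100; 39/100+61/100→1. L = 68/25 ≈ 2.7200.
Efficiency = H/L = 2.6533/2.7200 = 97.5%.

97.5%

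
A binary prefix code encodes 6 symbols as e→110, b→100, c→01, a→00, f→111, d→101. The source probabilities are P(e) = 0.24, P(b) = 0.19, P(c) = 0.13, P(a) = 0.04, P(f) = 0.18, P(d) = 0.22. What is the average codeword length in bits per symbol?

L̄ = Σ pᵢ·ℓᵢ = 0.24·3 + 0.19·3 + 0.13·2 + 0.04·2 + 0.18·3 + 0.22·3 = 2.83 bits/symbol.

2.83 bits/symbol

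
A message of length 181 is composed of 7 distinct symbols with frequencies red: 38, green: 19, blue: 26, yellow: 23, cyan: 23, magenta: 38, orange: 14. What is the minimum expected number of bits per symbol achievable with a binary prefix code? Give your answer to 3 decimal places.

Probabilities are the counts divided by 181.
Repeatedly combine the two least-probable nodes; the expected code length is the sum of the merged weights.
merge 14/181 + 19/181 → 33/181
merge 23/181 + 23/181 → 46/181
merge 26/181 + 33/181 → 59/181
merge 38/181 + 38/181 → 76/181
merge 46/181 + 59/181 → 105/181
merge 76/181 + 105/181 → 1
L = 33/181 + 46/181 + 59/181 + 76/181 + 105/181 + 1 = 500/181 ≈ 2.762 bits/symbol.

2.762 bits/symbol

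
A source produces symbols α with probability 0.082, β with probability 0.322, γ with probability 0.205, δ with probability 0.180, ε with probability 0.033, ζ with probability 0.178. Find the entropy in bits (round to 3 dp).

2.342 bits

H = −Σ pᵢ log₂ pᵢ.
−0.082·log₂(0.082) = 0.2959
−0.322·log₂(0.322) = 0.5264
−0.205·log₂(0.205) = 0.4687
−0.180·log₂(0.180) = 0.4453
−0.033·log₂(0.033) = 0.1624
−0.178·log₂(0.178) = 0.4432
Sum ≈ 2.3419 → 2.342 bits.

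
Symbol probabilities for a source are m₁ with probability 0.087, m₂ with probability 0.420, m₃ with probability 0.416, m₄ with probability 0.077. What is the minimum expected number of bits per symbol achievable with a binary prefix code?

Repeatedly combine the two least-probable nodes; the expected code length is the sum of the merged weights.
merge 77/1000 + 87/1000 → 41/250
merge 41/250 + 52/125 → 29/50
merge 21/50 + 29/50 → 1
L = 41/250 + 29/50 + 1 = 218/125 = 1.744 bits/symbol.

1.744 bits/symbol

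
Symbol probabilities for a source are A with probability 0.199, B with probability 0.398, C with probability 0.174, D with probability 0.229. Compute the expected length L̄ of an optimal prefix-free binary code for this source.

Repeatedly combine the two least-probable nodes; the expected code length is the sum of the merged weights.
merge 87/500 + 199/1000 → 373/1000
merge 229/1000 + 373/1000 → 301/500
merge 199/500 + 301/500 → 1
L = 373/1000 + 301/500 + 1 = 79/40 = 1.975 bits/symbol.

1.975 bits/symbol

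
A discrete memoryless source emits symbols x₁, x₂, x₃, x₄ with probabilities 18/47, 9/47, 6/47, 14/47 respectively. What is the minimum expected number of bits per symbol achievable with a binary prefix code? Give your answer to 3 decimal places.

Repeatedly combine the two least-probable nodes; the expected code length is the sum of the merged weights.
merge 6/47 + 9/47 → 15/47
merge 14/47 + 15/47 → 29/47
merge 18/47 + 29/47 → 1
L = 15/47 + 29/47 + 1 = 91/47 ≈ 1.936 bits/symbol.

1.936 bits/symbol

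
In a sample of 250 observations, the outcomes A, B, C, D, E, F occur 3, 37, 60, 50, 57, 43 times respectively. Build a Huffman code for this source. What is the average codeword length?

Probabilities are the counts divided by 250.
Repeatedly combine the two least-probable nodes; the expected code length is the sum of the merged weights.
merge 3/250 + 37/250 → 4/25
merge 4/25 + 43/250 → 83/250
merge 1/5 + 57/250 → 107/250
merge 6/25 + 83/250 → 143/250
merge 107/250 + 143/250 → 1
L = 4/25 + 83/250 + 107/250 + 143/250 + 1 = 623/250 = 2.492 bits/symbol.

2.492 bits/symbol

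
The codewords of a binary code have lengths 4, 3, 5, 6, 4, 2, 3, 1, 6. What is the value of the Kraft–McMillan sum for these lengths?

With common denominator 2^6 = 64: Σ 2^(−ℓᵢ) = 4/64 + 8/64 + 2/64 + 1/64 + 4/64 + 16/64 + 8/64 + 32/64 + 1/64 = 76/64 = 1.1875.

1.1875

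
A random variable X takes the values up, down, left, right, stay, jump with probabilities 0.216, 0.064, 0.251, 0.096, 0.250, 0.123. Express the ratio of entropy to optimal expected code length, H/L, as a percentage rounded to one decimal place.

Entropy H = −Σ p log₂ p ≈ 2.4283 bits.
Huffman merges: 8/125+12/125→4/25; 123/1000+4/25→283/1000; 27/125+1/4→233/500; 251/1000+283/1000→267/500; 233/500+267/500→1. L = 2443/1000 ≈ 2.4430.
Efficiency = H/L = 2.4283/2.4430 = 99.4%.

99.4%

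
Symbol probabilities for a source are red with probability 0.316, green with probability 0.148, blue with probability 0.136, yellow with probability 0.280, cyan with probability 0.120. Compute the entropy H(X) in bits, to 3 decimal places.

2.206 bits

H = −Σ pᵢ log₂ pᵢ.
−0.316·log₂(0.316) = 0.5252
−0.148·log₂(0.148) = 0.4079
−0.136·log₂(0.136) = 0.3915
−0.280·log₂(0.280) = 0.5142
−0.120·log₂(0.120) = 0.3671
Sum ≈ 2.2059 → 2.206 bits.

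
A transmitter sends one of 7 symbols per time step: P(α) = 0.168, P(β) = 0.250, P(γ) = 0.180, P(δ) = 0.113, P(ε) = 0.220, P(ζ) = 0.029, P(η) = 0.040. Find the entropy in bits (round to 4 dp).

H = −Σ pᵢ log₂ pᵢ.
−0.168·log₂(0.168) = 0.4323
−0.250·log₂(0.250) = 0.5000
−0.180·log₂(0.180) = 0.4453
−0.113·log₂(0.113) = 0.3555
−0.220·log₂(0.220) = 0.4806
−0.029·log₂(0.029) = 0.1481
−0.040·log₂(0.040) = 0.1858
Sum ≈ 2.5476 → 2.5476 bits.

2.5476 bits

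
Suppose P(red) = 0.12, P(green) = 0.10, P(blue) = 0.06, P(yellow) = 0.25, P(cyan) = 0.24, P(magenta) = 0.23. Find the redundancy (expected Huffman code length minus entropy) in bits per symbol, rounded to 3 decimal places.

Entropy H = −Σ p log₂ p ≈ 2.4246 bits.
Huffman merges: 3/50+1/10→4/25; 3/25+4/25→7/25; 23/100+6/25→47/100; 1/4+7/25→53/100; 47/100+53/100→1. L = 61/25 ≈ 2.4400.
L − H = 2.4400 − 2.4246 = 0.015 bits.

0.015 bits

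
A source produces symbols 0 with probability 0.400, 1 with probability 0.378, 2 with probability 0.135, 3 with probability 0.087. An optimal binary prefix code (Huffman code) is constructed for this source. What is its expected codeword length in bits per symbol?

Repeatedly combine the two least-probable nodes; the expected code length is the sum of the merged weights.
merge 87/1000 + 27/200 → 111/500
merge 111/500 + 189/500 → 3/5
merge 2/5 + 3/5 → 1
L = 111/500 + 3/5 + 1 = 911/500 = 1.822 bits/symbol.

1.822 bits/symbol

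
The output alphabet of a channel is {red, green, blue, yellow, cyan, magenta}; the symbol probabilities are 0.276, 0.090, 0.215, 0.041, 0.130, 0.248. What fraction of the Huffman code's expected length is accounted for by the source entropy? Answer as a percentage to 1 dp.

99.2%

Entropy H = −Σ p log₂ p ≈ 2.3725 bits.
Huffman merges: 41/1000+9/100→131/1000; 13/100+131/1000→261/1000; 43/200+31/125→463/1000; 261/1000+69/250→537/1000; 463/1000+537/1000→1. L = 299/125 ≈ 2.3920.
Efficiency = H/L = 2.3725/2.3920 = 99.2%.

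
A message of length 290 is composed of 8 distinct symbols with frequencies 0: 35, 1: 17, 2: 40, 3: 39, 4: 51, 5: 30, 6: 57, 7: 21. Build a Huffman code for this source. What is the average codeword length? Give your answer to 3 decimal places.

2.934 bits/symbol

Probabilities are the counts divided by 290.
Repeatedly combine the two least-probable nodes; the expected code length is the sum of the merged weights.
merge 17/290 + 21/290 → 19/145
merge 3/29 + 7/58 → 13/58
merge 19/145 + 39/290 → 77/290
merge 4/29 + 51/290 → 91/290
merge 57/290 + 13/58 → 61/145
merge 77/290 + 91/290 → 84/145
merge 61/145 + 84/145 → 1
L = 19/145 + 13/58 + 77/290 + 91/290 + 61/145 + 84/145 + 1 = 851/290 ≈ 2.934 bits/symbol.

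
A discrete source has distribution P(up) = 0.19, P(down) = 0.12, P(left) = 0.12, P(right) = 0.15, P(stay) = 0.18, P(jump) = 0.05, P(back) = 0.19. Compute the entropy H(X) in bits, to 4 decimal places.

H = −Σ pᵢ log₂ pᵢ.
−0.19·log₂(0.19) = 0.4552
−0.12·log₂(0.12) = 0.3671
−0.12·log₂(0.12) = 0.3671
−0.15·log₂(0.15) = 0.4105
−0.18·log₂(0.18) = 0.4453
−0.05·log₂(0.05) = 0.2161
−0.19·log₂(0.19) = 0.4552
Sum ≈ 2.7165 → 2.7165 bits.

2.7165 bits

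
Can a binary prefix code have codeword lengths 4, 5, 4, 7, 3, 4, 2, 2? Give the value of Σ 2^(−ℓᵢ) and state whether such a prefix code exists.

0.8515625; yes

With common denominator 2^7 = 128: Σ 2^(−ℓᵢ) = 8/128 + 4/128 + 8/128 + 1/128 + 16/128 + 8/128 + 32/128 + 32/128 = 109/128 = 0.8515625.
Kraft's inequality requires Σ ≤ 1; here Σ = 0.8515625 ≤ 1, so such a prefix code exists.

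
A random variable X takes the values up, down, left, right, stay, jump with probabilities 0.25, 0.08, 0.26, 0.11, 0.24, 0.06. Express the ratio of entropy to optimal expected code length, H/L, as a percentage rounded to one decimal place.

Entropy H = −Σ p log₂ p ≈ 2.3848 bits.
Huffman merges: 3/50+2/25→7/50; 11/100+7/50→1/4; 6/25+1/4→49/100; 1/4+13/50→51/100; 49/100+51/100→1. L = 239/100 ≈ 2.3900.
Efficiency = H/L = 2.3848/2.3900 = 99.8%.

99.8%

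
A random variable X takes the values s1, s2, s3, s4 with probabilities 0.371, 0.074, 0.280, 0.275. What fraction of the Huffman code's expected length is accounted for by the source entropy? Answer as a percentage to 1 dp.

Entropy H = −Σ p log₂ p ≈ 1.8351 bits.
Huffman merges: 37/500+11/40→349/1000; 7/25+349/1000→629/1000; 371/1000+629/1000→1. L = 989/500 ≈ 1.9780.
Efficiency = H/L = 1.8351/1.9780 = 92.8%.

92.8%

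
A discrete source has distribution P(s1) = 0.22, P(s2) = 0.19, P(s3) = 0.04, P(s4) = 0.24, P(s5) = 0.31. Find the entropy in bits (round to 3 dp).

H = −Σ pᵢ log₂ pᵢ.
−0.22·log₂(0.22) = 0.4806
−0.19·log₂(0.19) = 0.4552
−0.04·log₂(0.04) = 0.1858
−0.24·log₂(0.24) = 0.4941
−0.31·log₂(0.31) = 0.5238
Sum ≈ 2.1395 → 2.139 bits.

2.139 bits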